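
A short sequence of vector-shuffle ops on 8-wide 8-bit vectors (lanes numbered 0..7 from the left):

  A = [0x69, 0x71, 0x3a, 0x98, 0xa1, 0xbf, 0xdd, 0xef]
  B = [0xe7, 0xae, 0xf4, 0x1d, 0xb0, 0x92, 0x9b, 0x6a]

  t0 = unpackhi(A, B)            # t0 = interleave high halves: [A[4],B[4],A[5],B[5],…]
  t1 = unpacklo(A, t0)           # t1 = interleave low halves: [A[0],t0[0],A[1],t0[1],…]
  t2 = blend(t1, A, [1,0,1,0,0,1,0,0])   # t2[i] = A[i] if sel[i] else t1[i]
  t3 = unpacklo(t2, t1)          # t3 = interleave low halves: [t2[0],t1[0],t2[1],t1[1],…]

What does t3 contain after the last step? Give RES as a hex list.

→ t0 |a1|b0|bf|92|dd|9b|ef|6a|
→ t1 |69|a1|71|b0|3a|bf|98|92|
→ t2 |69|a1|3a|b0|3a|bf|98|92|
→ t3 |69|69|a1|a1|3a|71|b0|b0|

RES = [0x69, 0x69, 0xa1, 0xa1, 0x3a, 0x71, 0xb0, 0xb0]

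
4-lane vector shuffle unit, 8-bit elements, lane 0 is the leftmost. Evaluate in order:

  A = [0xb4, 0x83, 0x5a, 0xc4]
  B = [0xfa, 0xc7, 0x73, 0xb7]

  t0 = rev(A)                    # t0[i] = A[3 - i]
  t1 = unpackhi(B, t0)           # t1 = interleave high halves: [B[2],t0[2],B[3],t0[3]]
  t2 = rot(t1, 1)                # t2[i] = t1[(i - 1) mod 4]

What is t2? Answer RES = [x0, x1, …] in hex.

RES = [ 0xb4  0x73  0x83  0xb7 ]

t0 = [0xc4, 0x5a, 0x83, 0xb4]
t1 = [0x73, 0x83, 0xb7, 0xb4]
t2 = [0xb4, 0x73, 0x83, 0xb7]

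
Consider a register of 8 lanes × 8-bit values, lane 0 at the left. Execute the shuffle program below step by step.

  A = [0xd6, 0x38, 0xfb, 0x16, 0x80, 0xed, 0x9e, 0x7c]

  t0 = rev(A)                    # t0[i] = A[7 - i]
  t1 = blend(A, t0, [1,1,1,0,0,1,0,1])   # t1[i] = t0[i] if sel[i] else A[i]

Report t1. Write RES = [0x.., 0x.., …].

t0 = [0x7c, 0x9e, 0xed, 0x80, 0x16, 0xfb, 0x38, 0xd6]
t1 = [0x7c, 0x9e, 0xed, 0x16, 0x80, 0xfb, 0x9e, 0xd6]

RES = [0x7c, 0x9e, 0xed, 0x16, 0x80, 0xfb, 0x9e, 0xd6]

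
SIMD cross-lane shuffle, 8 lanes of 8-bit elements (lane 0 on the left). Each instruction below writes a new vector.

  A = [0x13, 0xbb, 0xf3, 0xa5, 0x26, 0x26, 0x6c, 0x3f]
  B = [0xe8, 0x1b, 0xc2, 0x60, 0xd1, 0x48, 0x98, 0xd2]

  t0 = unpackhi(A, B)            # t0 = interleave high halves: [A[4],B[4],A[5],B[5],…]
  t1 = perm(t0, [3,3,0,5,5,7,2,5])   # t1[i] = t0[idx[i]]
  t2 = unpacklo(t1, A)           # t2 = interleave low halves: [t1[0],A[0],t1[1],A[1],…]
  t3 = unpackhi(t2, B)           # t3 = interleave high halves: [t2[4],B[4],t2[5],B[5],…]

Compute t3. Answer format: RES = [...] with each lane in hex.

RES = [ 0x26  0xd1  0xf3  0x48  0x98  0x98  0xa5  0xd2 ]

  t0: 26 d1 26 48 6c 98 3f d2
  t1: 48 48 26 98 98 d2 26 98
  t2: 48 13 48 bb 26 f3 98 a5
  t3: 26 d1 f3 48 98 98 a5 d2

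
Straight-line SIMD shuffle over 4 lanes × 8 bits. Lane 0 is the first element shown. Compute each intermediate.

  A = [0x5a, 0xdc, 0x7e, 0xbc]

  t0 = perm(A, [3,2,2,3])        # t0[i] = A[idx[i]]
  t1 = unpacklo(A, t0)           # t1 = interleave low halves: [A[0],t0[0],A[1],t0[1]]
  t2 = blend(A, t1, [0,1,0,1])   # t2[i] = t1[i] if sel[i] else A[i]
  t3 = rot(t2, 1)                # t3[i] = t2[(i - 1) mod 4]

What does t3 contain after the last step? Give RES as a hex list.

RES = [0x7e, 0x5a, 0xbc, 0x7e]

→ t0 |bc|7e|7e|bc|
→ t1 |5a|bc|dc|7e|
→ t2 |5a|bc|7e|7e|
→ t3 |7e|5a|bc|7e|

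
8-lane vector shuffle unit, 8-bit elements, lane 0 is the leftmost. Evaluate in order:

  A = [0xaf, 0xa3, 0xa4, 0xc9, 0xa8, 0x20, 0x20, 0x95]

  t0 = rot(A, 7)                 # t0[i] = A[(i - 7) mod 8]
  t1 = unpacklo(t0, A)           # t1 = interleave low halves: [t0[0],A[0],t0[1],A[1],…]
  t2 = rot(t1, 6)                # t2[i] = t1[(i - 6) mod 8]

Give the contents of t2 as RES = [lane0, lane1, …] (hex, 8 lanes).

RES = [0xa4, 0xa3, 0xc9, 0xa4, 0xa8, 0xc9, 0xa3, 0xaf]

  t0: a3 a4 c9 a8 20 20 95 af
  t1: a3 af a4 a3 c9 a4 a8 c9
  t2: a4 a3 c9 a4 a8 c9 a3 af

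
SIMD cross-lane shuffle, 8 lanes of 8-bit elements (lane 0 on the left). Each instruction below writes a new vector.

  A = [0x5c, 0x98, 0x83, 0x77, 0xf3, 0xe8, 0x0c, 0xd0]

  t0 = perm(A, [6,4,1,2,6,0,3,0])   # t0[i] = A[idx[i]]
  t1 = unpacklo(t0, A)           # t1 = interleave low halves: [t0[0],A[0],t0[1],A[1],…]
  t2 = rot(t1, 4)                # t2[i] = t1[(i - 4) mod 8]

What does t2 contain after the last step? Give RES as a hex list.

  t0: 0c f3 98 83 0c 5c 77 5c
  t1: 0c 5c f3 98 98 83 83 77
  t2: 98 83 83 77 0c 5c f3 98

RES = [0x98, 0x83, 0x83, 0x77, 0x0c, 0x5c, 0xf3, 0x98]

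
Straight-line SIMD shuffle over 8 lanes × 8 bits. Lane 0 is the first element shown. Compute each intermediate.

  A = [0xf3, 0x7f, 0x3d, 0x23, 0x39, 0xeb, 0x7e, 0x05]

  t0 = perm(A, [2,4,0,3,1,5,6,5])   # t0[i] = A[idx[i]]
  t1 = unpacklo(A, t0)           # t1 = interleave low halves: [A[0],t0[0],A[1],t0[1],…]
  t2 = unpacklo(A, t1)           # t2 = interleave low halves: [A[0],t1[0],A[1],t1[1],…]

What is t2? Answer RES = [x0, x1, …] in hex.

RES = [ 0xf3  0xf3  0x7f  0x3d  0x3d  0x7f  0x23  0x39 ]

t0 = [0x3d, 0x39, 0xf3, 0x23, 0x7f, 0xeb, 0x7e, 0xeb]
t1 = [0xf3, 0x3d, 0x7f, 0x39, 0x3d, 0xf3, 0x23, 0x23]
t2 = [0xf3, 0xf3, 0x7f, 0x3d, 0x3d, 0x7f, 0x23, 0x39]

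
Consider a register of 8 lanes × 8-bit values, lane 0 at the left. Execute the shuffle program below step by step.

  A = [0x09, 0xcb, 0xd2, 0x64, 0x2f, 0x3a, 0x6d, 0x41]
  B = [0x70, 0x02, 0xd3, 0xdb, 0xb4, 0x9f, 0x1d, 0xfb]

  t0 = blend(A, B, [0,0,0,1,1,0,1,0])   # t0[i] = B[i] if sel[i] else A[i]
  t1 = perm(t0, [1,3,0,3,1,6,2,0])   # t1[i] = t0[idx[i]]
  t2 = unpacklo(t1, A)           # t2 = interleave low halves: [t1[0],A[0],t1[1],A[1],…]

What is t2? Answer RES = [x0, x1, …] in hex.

RES = [0xcb, 0x09, 0xdb, 0xcb, 0x09, 0xd2, 0xdb, 0x64]

→ t0 |09|cb|d2|db|b4|3a|1d|41|
→ t1 |cb|db|09|db|cb|1d|d2|09|
→ t2 |cb|09|db|cb|09|d2|db|64|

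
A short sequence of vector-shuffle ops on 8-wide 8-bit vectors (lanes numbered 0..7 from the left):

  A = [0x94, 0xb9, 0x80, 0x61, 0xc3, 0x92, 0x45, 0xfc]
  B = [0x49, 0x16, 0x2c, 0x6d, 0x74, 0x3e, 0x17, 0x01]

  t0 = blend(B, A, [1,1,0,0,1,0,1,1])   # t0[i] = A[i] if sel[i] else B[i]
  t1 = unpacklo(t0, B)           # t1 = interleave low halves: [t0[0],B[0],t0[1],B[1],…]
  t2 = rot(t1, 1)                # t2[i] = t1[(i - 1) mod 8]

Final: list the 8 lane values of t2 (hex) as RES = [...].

→ t0 |94|b9|2c|6d|c3|3e|45|fc|
→ t1 |94|49|b9|16|2c|2c|6d|6d|
→ t2 |6d|94|49|b9|16|2c|2c|6d|

RES = [ 0x6d  0x94  0x49  0xb9  0x16  0x2c  0x2c  0x6d ]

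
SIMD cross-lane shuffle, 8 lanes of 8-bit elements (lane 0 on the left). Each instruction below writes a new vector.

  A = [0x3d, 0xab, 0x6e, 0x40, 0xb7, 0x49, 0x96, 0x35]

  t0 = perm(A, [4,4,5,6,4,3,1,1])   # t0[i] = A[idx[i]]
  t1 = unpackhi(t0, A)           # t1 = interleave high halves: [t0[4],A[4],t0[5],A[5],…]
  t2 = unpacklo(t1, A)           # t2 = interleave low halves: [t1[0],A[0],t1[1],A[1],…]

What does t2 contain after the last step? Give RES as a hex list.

RES = [0xb7, 0x3d, 0xb7, 0xab, 0x40, 0x6e, 0x49, 0x40]

t0 = [0xb7, 0xb7, 0x49, 0x96, 0xb7, 0x40, 0xab, 0xab]
t1 = [0xb7, 0xb7, 0x40, 0x49, 0xab, 0x96, 0xab, 0x35]
t2 = [0xb7, 0x3d, 0xb7, 0xab, 0x40, 0x6e, 0x49, 0x40]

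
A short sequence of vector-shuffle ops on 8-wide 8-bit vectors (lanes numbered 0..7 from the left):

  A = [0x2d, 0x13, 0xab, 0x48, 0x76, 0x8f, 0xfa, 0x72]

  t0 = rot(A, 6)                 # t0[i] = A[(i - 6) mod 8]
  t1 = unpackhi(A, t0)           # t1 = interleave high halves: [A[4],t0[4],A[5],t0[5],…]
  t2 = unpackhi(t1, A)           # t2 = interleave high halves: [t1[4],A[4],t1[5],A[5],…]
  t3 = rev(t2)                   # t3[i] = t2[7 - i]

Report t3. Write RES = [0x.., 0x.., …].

RES = [ 0x72  0x13  0xfa  0x72  0x8f  0x2d  0x76  0xfa ]

  t0: ab 48 76 8f fa 72 2d 13
  t1: 76 fa 8f 72 fa 2d 72 13
  t2: fa 76 2d 8f 72 fa 13 72
  t3: 72 13 fa 72 8f 2d 76 fa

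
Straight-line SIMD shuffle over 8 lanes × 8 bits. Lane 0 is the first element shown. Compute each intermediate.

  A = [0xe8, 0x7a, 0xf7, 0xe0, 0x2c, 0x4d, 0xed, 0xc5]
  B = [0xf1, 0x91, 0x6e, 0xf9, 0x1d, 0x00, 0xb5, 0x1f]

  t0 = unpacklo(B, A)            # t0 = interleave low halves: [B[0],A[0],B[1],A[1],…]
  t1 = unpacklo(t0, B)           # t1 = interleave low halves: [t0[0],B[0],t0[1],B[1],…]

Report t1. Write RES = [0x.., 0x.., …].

t0 = [0xf1, 0xe8, 0x91, 0x7a, 0x6e, 0xf7, 0xf9, 0xe0]
t1 = [0xf1, 0xf1, 0xe8, 0x91, 0x91, 0x6e, 0x7a, 0xf9]

RES = [ 0xf1  0xf1  0xe8  0x91  0x91  0x6e  0x7a  0xf9 ]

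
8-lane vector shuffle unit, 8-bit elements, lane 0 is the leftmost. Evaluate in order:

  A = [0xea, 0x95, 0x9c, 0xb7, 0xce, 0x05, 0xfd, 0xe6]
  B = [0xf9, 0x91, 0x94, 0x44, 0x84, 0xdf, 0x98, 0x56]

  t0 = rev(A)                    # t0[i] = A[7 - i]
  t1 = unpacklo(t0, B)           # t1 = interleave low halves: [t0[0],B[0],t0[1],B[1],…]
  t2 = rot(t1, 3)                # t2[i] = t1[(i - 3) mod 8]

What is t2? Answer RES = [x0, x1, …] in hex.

t0 = [0xe6, 0xfd, 0x05, 0xce, 0xb7, 0x9c, 0x95, 0xea]
t1 = [0xe6, 0xf9, 0xfd, 0x91, 0x05, 0x94, 0xce, 0x44]
t2 = [0x94, 0xce, 0x44, 0xe6, 0xf9, 0xfd, 0x91, 0x05]

RES = [0x94, 0xce, 0x44, 0xe6, 0xf9, 0xfd, 0x91, 0x05]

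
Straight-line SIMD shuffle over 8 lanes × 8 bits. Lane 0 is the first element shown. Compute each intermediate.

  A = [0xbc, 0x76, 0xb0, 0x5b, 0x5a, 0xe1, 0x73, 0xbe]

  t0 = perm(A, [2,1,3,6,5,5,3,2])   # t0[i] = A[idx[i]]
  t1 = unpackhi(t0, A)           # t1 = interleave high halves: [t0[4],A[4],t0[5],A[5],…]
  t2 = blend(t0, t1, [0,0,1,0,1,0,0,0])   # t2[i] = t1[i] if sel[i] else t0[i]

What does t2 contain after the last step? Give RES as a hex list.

→ t0 |b0|76|5b|73|e1|e1|5b|b0|
→ t1 |e1|5a|e1|e1|5b|73|b0|be|
→ t2 |b0|76|e1|73|5b|e1|5b|b0|

RES = [ 0xb0  0x76  0xe1  0x73  0x5b  0xe1  0x5b  0xb0 ]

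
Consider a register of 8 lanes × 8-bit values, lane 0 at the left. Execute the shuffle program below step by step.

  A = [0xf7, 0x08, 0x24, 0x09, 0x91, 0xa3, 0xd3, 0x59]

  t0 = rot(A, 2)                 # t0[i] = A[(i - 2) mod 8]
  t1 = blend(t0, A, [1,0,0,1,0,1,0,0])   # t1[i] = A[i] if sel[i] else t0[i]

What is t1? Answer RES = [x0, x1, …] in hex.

RES = [ 0xf7  0x59  0xf7  0x09  0x24  0xa3  0x91  0xa3 ]

t0 = [0xd3, 0x59, 0xf7, 0x08, 0x24, 0x09, 0x91, 0xa3]
t1 = [0xf7, 0x59, 0xf7, 0x09, 0x24, 0xa3, 0x91, 0xa3]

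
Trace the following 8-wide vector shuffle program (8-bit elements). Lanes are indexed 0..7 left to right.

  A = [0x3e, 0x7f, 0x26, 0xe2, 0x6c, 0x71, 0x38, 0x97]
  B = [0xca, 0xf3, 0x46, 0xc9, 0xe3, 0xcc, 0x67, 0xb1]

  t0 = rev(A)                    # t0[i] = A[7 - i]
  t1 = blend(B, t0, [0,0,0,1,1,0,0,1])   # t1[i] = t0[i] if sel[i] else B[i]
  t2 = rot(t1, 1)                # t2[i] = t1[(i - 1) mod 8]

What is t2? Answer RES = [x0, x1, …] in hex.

  t0: 97 38 71 6c e2 26 7f 3e
  t1: ca f3 46 6c e2 cc 67 3e
  t2: 3e ca f3 46 6c e2 cc 67

RES = [0x3e, 0xca, 0xf3, 0x46, 0x6c, 0xe2, 0xcc, 0x67]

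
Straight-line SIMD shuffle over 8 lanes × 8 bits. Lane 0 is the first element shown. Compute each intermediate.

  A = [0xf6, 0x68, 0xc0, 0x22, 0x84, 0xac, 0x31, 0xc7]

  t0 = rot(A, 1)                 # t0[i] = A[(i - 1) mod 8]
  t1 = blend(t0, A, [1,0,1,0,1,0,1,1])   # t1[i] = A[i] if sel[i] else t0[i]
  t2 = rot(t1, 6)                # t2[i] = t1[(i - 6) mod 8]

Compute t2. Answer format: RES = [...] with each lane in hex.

  t0: c7 f6 68 c0 22 84 ac 31
  t1: f6 f6 c0 c0 84 84 31 c7
  t2: c0 c0 84 84 31 c7 f6 f6

RES = [0xc0, 0xc0, 0x84, 0x84, 0x31, 0xc7, 0xf6, 0xf6]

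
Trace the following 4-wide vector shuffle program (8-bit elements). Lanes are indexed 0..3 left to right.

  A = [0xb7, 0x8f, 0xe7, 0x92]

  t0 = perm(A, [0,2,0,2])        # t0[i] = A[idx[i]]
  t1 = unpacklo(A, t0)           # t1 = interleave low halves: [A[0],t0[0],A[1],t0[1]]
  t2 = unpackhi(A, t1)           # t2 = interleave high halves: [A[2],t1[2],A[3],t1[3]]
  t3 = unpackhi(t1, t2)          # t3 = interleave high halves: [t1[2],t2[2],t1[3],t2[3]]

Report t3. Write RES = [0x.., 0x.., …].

RES = [0x8f, 0x92, 0xe7, 0xe7]

  t0: b7 e7 b7 e7
  t1: b7 b7 8f e7
  t2: e7 8f 92 e7
  t3: 8f 92 e7 e7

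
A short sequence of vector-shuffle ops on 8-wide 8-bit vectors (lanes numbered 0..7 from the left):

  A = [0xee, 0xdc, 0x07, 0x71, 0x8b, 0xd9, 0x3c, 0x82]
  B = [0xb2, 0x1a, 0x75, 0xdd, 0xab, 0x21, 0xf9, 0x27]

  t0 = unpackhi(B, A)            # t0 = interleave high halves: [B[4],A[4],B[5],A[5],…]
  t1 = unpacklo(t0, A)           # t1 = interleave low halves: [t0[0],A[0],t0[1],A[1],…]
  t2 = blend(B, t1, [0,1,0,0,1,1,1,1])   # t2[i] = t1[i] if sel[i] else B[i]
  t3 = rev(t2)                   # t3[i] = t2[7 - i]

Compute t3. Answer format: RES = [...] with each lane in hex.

RES = [0x71, 0xd9, 0x07, 0x21, 0xdd, 0x75, 0xee, 0xb2]

t0 = [0xab, 0x8b, 0x21, 0xd9, 0xf9, 0x3c, 0x27, 0x82]
t1 = [0xab, 0xee, 0x8b, 0xdc, 0x21, 0x07, 0xd9, 0x71]
t2 = [0xb2, 0xee, 0x75, 0xdd, 0x21, 0x07, 0xd9, 0x71]
t3 = [0x71, 0xd9, 0x07, 0x21, 0xdd, 0x75, 0xee, 0xb2]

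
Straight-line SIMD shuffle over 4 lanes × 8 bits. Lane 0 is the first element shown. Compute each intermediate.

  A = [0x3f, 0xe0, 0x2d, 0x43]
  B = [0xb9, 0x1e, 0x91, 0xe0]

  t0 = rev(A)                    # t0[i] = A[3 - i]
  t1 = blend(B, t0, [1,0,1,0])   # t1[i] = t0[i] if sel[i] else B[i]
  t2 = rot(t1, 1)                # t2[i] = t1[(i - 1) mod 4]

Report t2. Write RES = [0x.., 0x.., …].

  t0: 43 2d e0 3f
  t1: 43 1e e0 e0
  t2: e0 43 1e e0

RES = [ 0xe0  0x43  0x1e  0xe0 ]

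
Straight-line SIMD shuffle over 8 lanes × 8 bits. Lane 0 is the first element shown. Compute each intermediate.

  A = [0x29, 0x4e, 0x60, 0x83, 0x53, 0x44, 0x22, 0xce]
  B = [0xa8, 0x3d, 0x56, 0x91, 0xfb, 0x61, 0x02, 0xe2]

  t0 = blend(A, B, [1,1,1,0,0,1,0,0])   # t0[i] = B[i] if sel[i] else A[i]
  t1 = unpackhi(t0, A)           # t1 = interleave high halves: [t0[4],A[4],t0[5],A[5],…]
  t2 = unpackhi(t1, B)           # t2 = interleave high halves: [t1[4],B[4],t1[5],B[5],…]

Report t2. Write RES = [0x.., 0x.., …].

RES = [0x22, 0xfb, 0x22, 0x61, 0xce, 0x02, 0xce, 0xe2]

→ t0 |a8|3d|56|83|53|61|22|ce|
→ t1 |53|53|61|44|22|22|ce|ce|
→ t2 |22|fb|22|61|ce|02|ce|e2|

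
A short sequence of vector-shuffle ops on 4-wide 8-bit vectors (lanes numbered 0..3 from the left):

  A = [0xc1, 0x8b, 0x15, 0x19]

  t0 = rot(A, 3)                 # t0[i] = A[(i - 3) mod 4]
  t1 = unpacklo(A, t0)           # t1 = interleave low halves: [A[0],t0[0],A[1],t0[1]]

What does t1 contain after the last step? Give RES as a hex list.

→ t0 |8b|15|19|c1|
→ t1 |c1|8b|8b|15|

RES = [0xc1, 0x8b, 0x8b, 0x15]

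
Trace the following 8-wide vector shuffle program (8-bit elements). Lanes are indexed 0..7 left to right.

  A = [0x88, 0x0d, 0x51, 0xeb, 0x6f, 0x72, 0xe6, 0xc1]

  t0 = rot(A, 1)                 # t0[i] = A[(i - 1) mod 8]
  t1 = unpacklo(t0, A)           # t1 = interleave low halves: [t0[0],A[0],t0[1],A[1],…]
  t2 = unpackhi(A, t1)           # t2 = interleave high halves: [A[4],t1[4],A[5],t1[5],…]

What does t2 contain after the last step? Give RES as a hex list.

RES = [0x6f, 0x0d, 0x72, 0x51, 0xe6, 0x51, 0xc1, 0xeb]

  t0: c1 88 0d 51 eb 6f 72 e6
  t1: c1 88 88 0d 0d 51 51 eb
  t2: 6f 0d 72 51 e6 51 c1 eb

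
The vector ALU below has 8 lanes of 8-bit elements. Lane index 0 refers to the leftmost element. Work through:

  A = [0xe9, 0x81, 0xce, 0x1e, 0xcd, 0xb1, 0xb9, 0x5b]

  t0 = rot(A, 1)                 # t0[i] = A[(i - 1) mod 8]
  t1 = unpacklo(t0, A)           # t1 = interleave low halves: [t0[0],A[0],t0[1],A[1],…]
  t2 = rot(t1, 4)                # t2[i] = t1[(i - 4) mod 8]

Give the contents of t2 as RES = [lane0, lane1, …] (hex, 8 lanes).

RES = [ 0x81  0xce  0xce  0x1e  0x5b  0xe9  0xe9  0x81 ]

t0 = [0x5b, 0xe9, 0x81, 0xce, 0x1e, 0xcd, 0xb1, 0xb9]
t1 = [0x5b, 0xe9, 0xe9, 0x81, 0x81, 0xce, 0xce, 0x1e]
t2 = [0x81, 0xce, 0xce, 0x1e, 0x5b, 0xe9, 0xe9, 0x81]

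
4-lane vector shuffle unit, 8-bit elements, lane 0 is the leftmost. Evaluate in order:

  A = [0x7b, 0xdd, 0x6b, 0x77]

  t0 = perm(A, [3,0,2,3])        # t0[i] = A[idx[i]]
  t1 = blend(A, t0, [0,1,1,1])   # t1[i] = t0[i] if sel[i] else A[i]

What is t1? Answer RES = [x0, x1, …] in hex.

RES = [ 0x7b  0x7b  0x6b  0x77 ]

→ t0 |77|7b|6b|77|
→ t1 |7b|7b|6b|77|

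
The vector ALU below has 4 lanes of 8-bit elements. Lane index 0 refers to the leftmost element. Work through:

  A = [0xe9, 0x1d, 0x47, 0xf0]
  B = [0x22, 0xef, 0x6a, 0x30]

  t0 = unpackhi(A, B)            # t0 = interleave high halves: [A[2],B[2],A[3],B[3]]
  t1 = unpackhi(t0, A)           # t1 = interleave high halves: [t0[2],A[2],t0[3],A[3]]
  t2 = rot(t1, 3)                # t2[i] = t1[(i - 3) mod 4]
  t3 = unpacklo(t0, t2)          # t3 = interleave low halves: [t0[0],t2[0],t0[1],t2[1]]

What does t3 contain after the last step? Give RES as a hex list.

→ t0 |47|6a|f0|30|
→ t1 |f0|47|30|f0|
→ t2 |47|30|f0|f0|
→ t3 |47|47|6a|30|

RES = [ 0x47  0x47  0x6a  0x30 ]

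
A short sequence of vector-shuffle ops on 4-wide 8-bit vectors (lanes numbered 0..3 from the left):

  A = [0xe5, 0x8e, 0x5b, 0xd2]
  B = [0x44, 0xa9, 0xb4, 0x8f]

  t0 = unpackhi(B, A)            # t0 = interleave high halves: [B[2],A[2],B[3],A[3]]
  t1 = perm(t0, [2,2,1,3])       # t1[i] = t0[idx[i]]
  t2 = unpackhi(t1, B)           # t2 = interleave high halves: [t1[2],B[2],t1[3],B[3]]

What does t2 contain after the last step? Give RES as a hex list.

RES = [0x5b, 0xb4, 0xd2, 0x8f]

t0 = [0xb4, 0x5b, 0x8f, 0xd2]
t1 = [0x8f, 0x8f, 0x5b, 0xd2]
t2 = [0x5b, 0xb4, 0xd2, 0x8f]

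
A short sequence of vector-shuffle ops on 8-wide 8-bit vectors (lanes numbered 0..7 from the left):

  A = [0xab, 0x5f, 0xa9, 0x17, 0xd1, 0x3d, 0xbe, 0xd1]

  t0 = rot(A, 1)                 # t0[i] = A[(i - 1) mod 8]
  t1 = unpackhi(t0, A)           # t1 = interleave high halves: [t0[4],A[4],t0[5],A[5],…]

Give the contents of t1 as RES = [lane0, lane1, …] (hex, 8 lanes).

t0 = [0xd1, 0xab, 0x5f, 0xa9, 0x17, 0xd1, 0x3d, 0xbe]
t1 = [0x17, 0xd1, 0xd1, 0x3d, 0x3d, 0xbe, 0xbe, 0xd1]

RES = [ 0x17  0xd1  0xd1  0x3d  0x3d  0xbe  0xbe  0xd1 ]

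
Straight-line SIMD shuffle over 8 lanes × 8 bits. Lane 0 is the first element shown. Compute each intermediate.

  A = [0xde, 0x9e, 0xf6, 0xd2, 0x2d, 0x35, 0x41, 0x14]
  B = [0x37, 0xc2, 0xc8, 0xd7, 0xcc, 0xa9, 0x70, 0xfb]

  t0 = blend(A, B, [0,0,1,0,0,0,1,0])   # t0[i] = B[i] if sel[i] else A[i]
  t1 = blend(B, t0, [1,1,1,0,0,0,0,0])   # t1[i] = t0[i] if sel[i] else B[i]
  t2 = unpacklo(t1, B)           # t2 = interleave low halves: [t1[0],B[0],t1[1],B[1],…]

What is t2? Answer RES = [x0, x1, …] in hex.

t0 = [0xde, 0x9e, 0xc8, 0xd2, 0x2d, 0x35, 0x70, 0x14]
t1 = [0xde, 0x9e, 0xc8, 0xd7, 0xcc, 0xa9, 0x70, 0xfb]
t2 = [0xde, 0x37, 0x9e, 0xc2, 0xc8, 0xc8, 0xd7, 0xd7]

RES = [ 0xde  0x37  0x9e  0xc2  0xc8  0xc8  0xd7  0xd7 ]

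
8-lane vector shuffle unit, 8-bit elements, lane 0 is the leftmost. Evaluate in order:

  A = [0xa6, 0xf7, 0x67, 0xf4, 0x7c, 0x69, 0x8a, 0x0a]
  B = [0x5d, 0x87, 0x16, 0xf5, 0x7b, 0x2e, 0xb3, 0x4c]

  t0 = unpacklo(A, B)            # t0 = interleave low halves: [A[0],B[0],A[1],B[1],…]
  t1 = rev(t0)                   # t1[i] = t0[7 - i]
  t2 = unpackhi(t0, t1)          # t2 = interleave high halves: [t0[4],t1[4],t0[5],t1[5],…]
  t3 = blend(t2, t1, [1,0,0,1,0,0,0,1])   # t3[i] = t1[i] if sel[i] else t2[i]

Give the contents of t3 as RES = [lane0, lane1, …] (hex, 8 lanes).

  t0: a6 5d f7 87 67 16 f4 f5
  t1: f5 f4 16 67 87 f7 5d a6
  t2: 67 87 16 f7 f4 5d f5 a6
  t3: f5 87 16 67 f4 5d f5 a6

RES = [0xf5, 0x87, 0x16, 0x67, 0xf4, 0x5d, 0xf5, 0xa6]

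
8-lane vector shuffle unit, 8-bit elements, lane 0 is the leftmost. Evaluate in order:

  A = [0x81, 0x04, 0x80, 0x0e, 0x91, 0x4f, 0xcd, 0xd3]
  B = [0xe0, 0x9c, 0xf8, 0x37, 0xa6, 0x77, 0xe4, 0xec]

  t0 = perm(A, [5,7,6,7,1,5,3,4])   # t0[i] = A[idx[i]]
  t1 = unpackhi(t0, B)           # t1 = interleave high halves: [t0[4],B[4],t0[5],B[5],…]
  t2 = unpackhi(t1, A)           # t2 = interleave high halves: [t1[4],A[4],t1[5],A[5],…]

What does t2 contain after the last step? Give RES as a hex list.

RES = [0x0e, 0x91, 0xe4, 0x4f, 0x91, 0xcd, 0xec, 0xd3]

  t0: 4f d3 cd d3 04 4f 0e 91
  t1: 04 a6 4f 77 0e e4 91 ec
  t2: 0e 91 e4 4f 91 cd ec d3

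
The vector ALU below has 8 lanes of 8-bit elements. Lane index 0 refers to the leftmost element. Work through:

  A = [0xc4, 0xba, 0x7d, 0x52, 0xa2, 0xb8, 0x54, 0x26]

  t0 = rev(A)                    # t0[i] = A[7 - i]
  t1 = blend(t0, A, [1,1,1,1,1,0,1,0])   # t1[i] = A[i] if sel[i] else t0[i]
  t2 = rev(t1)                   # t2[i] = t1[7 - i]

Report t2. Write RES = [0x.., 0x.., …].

RES = [ 0xc4  0x54  0x7d  0xa2  0x52  0x7d  0xba  0xc4 ]

→ t0 |26|54|b8|a2|52|7d|ba|c4|
→ t1 |c4|ba|7d|52|a2|7d|54|c4|
→ t2 |c4|54|7d|a2|52|7d|ba|c4|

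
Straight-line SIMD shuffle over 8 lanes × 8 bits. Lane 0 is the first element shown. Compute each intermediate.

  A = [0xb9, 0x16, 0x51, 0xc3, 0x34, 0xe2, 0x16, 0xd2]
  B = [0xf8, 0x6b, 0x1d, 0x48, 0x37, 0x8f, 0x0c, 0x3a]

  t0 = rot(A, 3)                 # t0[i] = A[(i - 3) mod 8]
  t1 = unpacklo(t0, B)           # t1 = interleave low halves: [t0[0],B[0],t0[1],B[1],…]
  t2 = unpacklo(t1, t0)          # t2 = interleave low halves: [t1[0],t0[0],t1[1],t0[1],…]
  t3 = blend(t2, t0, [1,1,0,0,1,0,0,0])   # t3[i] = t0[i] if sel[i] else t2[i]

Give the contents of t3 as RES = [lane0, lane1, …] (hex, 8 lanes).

t0 = [0xe2, 0x16, 0xd2, 0xb9, 0x16, 0x51, 0xc3, 0x34]
t1 = [0xe2, 0xf8, 0x16, 0x6b, 0xd2, 0x1d, 0xb9, 0x48]
t2 = [0xe2, 0xe2, 0xf8, 0x16, 0x16, 0xd2, 0x6b, 0xb9]
t3 = [0xe2, 0x16, 0xf8, 0x16, 0x16, 0xd2, 0x6b, 0xb9]

RES = [ 0xe2  0x16  0xf8  0x16  0x16  0xd2  0x6b  0xb9 ]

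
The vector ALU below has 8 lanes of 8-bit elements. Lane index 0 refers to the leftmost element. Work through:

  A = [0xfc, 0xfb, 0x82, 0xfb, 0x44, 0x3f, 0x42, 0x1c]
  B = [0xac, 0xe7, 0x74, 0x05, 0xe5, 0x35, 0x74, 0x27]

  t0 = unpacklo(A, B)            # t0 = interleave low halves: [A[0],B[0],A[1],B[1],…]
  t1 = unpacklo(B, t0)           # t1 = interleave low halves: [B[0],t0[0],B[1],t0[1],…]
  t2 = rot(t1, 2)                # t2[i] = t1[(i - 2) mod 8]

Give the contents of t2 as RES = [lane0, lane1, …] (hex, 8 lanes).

RES = [0x05, 0xe7, 0xac, 0xfc, 0xe7, 0xac, 0x74, 0xfb]

  t0: fc ac fb e7 82 74 fb 05
  t1: ac fc e7 ac 74 fb 05 e7
  t2: 05 e7 ac fc e7 ac 74 fb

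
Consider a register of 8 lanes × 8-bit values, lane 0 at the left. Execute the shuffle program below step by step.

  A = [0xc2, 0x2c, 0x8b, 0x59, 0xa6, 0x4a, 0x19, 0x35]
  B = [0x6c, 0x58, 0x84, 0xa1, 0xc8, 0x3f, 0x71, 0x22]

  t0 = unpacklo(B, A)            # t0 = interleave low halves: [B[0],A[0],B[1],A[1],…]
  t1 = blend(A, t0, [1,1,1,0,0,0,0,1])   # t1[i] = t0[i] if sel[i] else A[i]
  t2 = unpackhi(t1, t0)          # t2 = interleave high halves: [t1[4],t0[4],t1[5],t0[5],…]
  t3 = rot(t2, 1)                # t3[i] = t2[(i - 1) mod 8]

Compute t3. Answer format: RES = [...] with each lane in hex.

  t0: 6c c2 58 2c 84 8b a1 59
  t1: 6c c2 58 59 a6 4a 19 59
  t2: a6 84 4a 8b 19 a1 59 59
  t3: 59 a6 84 4a 8b 19 a1 59

RES = [ 0x59  0xa6  0x84  0x4a  0x8b  0x19  0xa1  0x59 ]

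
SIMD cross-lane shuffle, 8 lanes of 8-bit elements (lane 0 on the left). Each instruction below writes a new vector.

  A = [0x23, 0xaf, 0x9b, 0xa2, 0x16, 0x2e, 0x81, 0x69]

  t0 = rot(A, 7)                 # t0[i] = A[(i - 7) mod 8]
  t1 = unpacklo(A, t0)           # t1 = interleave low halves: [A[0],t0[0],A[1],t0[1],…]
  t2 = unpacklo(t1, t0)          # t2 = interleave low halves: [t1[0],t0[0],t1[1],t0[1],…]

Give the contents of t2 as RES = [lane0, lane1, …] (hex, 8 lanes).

  t0: af 9b a2 16 2e 81 69 23
  t1: 23 af af 9b 9b a2 a2 16
  t2: 23 af af 9b af a2 9b 16

RES = [0x23, 0xaf, 0xaf, 0x9b, 0xaf, 0xa2, 0x9b, 0x16]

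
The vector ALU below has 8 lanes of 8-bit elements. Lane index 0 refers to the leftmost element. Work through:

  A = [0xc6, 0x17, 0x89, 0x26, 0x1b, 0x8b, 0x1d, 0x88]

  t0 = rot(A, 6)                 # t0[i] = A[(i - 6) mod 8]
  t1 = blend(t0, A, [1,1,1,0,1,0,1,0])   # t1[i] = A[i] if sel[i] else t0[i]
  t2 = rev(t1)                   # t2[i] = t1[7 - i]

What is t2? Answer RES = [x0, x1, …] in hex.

t0 = [0x89, 0x26, 0x1b, 0x8b, 0x1d, 0x88, 0xc6, 0x17]
t1 = [0xc6, 0x17, 0x89, 0x8b, 0x1b, 0x88, 0x1d, 0x17]
t2 = [0x17, 0x1d, 0x88, 0x1b, 0x8b, 0x89, 0x17, 0xc6]

RES = [ 0x17  0x1d  0x88  0x1b  0x8b  0x89  0x17  0xc6 ]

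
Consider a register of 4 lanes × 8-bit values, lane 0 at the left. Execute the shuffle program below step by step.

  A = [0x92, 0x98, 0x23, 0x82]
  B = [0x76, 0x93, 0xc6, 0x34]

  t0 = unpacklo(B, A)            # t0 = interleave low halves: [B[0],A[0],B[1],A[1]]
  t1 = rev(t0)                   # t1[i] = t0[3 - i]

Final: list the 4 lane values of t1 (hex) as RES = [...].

t0 = [0x76, 0x92, 0x93, 0x98]
t1 = [0x98, 0x93, 0x92, 0x76]

RES = [0x98, 0x93, 0x92, 0x76]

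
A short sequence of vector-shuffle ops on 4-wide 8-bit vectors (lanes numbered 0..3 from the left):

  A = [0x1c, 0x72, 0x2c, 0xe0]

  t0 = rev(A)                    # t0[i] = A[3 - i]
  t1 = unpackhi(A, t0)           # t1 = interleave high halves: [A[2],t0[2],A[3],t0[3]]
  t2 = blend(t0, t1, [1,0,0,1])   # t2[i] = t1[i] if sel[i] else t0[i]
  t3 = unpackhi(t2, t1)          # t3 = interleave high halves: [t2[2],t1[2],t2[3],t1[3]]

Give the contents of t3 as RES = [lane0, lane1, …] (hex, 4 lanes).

RES = [ 0x72  0xe0  0x1c  0x1c ]

  t0: e0 2c 72 1c
  t1: 2c 72 e0 1c
  t2: 2c 2c 72 1c
  t3: 72 e0 1c 1c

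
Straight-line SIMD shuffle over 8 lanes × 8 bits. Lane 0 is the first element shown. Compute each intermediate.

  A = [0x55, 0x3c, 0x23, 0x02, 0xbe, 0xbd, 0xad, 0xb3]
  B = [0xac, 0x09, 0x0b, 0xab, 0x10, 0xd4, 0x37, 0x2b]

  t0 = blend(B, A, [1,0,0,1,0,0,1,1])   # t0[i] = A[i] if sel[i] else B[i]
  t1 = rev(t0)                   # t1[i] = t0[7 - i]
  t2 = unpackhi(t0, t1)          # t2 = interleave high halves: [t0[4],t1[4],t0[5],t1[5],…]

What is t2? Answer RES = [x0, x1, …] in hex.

t0 = [0x55, 0x09, 0x0b, 0x02, 0x10, 0xd4, 0xad, 0xb3]
t1 = [0xb3, 0xad, 0xd4, 0x10, 0x02, 0x0b, 0x09, 0x55]
t2 = [0x10, 0x02, 0xd4, 0x0b, 0xad, 0x09, 0xb3, 0x55]

RES = [ 0x10  0x02  0xd4  0x0b  0xad  0x09  0xb3  0x55 ]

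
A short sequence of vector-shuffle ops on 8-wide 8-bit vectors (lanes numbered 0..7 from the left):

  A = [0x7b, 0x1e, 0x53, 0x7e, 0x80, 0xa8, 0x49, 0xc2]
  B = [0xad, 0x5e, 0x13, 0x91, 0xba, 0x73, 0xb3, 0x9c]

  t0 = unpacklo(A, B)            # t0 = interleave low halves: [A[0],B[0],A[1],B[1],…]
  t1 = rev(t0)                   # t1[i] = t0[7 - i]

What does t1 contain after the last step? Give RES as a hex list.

t0 = [0x7b, 0xad, 0x1e, 0x5e, 0x53, 0x13, 0x7e, 0x91]
t1 = [0x91, 0x7e, 0x13, 0x53, 0x5e, 0x1e, 0xad, 0x7b]

RES = [0x91, 0x7e, 0x13, 0x53, 0x5e, 0x1e, 0xad, 0x7b]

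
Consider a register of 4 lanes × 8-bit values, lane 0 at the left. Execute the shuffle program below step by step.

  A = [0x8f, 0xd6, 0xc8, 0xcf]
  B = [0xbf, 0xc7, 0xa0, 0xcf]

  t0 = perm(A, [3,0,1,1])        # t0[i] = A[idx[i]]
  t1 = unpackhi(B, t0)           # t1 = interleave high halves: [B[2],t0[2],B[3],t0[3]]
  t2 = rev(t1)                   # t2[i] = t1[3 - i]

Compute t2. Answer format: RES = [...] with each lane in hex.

RES = [ 0xd6  0xcf  0xd6  0xa0 ]

  t0: cf 8f d6 d6
  t1: a0 d6 cf d6
  t2: d6 cf d6 a0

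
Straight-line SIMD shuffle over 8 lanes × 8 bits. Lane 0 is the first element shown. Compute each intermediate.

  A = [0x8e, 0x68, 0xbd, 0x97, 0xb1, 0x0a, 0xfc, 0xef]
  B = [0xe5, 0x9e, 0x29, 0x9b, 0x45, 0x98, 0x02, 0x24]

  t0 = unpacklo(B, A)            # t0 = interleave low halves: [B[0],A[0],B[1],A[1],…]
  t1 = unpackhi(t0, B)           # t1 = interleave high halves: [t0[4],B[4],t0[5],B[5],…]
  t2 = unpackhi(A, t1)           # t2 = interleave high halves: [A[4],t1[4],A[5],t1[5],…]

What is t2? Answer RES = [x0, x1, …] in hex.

RES = [0xb1, 0x9b, 0x0a, 0x02, 0xfc, 0x97, 0xef, 0x24]

→ t0 |e5|8e|9e|68|29|bd|9b|97|
→ t1 |29|45|bd|98|9b|02|97|24|
→ t2 |b1|9b|0a|02|fc|97|ef|24|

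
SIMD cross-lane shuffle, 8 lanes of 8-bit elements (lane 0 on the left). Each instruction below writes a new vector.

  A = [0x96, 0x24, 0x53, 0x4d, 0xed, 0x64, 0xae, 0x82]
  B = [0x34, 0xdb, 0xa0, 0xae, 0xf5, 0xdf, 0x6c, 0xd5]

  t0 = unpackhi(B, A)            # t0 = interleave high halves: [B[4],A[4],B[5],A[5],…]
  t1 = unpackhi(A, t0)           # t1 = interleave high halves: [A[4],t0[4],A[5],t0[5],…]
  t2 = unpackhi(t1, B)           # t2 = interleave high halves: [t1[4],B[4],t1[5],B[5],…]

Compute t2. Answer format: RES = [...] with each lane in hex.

→ t0 |f5|ed|df|64|6c|ae|d5|82|
→ t1 |ed|6c|64|ae|ae|d5|82|82|
→ t2 |ae|f5|d5|df|82|6c|82|d5|

RES = [ 0xae  0xf5  0xd5  0xdf  0x82  0x6c  0x82  0xd5 ]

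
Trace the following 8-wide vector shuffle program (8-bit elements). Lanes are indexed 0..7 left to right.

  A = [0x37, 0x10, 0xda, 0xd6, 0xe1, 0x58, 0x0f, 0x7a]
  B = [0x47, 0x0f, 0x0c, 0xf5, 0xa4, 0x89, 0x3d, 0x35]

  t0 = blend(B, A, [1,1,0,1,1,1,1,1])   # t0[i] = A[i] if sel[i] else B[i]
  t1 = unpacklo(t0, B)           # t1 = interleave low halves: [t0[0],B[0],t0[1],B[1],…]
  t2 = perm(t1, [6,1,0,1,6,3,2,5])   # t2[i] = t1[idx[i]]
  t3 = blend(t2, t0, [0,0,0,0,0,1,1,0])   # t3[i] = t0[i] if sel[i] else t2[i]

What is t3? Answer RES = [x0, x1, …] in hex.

t0 = [0x37, 0x10, 0x0c, 0xd6, 0xe1, 0x58, 0x0f, 0x7a]
t1 = [0x37, 0x47, 0x10, 0x0f, 0x0c, 0x0c, 0xd6, 0xf5]
t2 = [0xd6, 0x47, 0x37, 0x47, 0xd6, 0x0f, 0x10, 0x0c]
t3 = [0xd6, 0x47, 0x37, 0x47, 0xd6, 0x58, 0x0f, 0x0c]

RES = [ 0xd6  0x47  0x37  0x47  0xd6  0x58  0x0f  0x0c ]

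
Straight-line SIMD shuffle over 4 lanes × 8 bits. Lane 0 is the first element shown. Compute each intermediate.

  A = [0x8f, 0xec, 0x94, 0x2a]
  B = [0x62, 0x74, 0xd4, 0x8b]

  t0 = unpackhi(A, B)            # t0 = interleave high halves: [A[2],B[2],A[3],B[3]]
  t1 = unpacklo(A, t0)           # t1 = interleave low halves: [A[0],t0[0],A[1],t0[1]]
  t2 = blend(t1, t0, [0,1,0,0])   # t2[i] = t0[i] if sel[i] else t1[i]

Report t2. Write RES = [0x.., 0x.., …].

RES = [0x8f, 0xd4, 0xec, 0xd4]

t0 = [0x94, 0xd4, 0x2a, 0x8b]
t1 = [0x8f, 0x94, 0xec, 0xd4]
t2 = [0x8f, 0xd4, 0xec, 0xd4]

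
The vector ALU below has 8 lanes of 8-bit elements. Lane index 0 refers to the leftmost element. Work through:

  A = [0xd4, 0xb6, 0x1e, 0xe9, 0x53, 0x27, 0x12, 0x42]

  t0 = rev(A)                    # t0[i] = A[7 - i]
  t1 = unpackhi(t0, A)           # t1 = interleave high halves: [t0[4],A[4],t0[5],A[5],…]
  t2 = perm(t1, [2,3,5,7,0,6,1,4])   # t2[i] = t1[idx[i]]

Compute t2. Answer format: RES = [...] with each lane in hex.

RES = [ 0x1e  0x27  0x12  0x42  0xe9  0xd4  0x53  0xb6 ]

→ t0 |42|12|27|53|e9|1e|b6|d4|
→ t1 |e9|53|1e|27|b6|12|d4|42|
→ t2 |1e|27|12|42|e9|d4|53|b6|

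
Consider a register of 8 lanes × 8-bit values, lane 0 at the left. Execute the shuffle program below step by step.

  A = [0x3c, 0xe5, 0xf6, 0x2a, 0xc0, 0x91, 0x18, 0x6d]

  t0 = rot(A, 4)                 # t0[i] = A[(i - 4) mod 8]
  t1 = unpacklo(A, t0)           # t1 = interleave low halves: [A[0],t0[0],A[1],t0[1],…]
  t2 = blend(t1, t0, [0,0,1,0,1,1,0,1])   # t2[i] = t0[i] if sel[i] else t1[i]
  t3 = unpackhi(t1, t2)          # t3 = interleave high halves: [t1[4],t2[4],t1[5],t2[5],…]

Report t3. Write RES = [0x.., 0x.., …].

RES = [0xf6, 0x3c, 0x18, 0xe5, 0x2a, 0x2a, 0x6d, 0x2a]

→ t0 |c0|91|18|6d|3c|e5|f6|2a|
→ t1 |3c|c0|e5|91|f6|18|2a|6d|
→ t2 |3c|c0|18|91|3c|e5|2a|2a|
→ t3 |f6|3c|18|e5|2a|2a|6d|2a|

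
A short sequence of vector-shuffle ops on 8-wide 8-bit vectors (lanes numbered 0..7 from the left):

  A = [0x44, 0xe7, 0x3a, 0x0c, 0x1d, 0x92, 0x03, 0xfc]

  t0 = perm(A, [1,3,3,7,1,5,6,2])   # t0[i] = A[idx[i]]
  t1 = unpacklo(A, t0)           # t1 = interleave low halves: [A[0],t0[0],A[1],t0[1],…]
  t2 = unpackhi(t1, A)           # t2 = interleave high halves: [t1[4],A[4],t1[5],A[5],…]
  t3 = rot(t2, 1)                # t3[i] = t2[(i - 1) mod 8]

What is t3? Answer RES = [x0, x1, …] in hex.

→ t0 |e7|0c|0c|fc|e7|92|03|3a|
→ t1 |44|e7|e7|0c|3a|0c|0c|fc|
→ t2 |3a|1d|0c|92|0c|03|fc|fc|
→ t3 |fc|3a|1d|0c|92|0c|03|fc|

RES = [0xfc, 0x3a, 0x1d, 0x0c, 0x92, 0x0c, 0x03, 0xfc]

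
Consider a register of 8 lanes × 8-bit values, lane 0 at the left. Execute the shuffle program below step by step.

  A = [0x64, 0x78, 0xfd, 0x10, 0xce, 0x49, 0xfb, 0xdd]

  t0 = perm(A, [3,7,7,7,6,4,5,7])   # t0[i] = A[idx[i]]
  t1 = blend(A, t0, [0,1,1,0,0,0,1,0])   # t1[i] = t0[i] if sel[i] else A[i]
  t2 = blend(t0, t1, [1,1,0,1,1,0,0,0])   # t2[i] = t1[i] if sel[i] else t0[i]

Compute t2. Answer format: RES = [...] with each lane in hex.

t0 = [0x10, 0xdd, 0xdd, 0xdd, 0xfb, 0xce, 0x49, 0xdd]
t1 = [0x64, 0xdd, 0xdd, 0x10, 0xce, 0x49, 0x49, 0xdd]
t2 = [0x64, 0xdd, 0xdd, 0x10, 0xce, 0xce, 0x49, 0xdd]

RES = [ 0x64  0xdd  0xdd  0x10  0xce  0xce  0x49  0xdd ]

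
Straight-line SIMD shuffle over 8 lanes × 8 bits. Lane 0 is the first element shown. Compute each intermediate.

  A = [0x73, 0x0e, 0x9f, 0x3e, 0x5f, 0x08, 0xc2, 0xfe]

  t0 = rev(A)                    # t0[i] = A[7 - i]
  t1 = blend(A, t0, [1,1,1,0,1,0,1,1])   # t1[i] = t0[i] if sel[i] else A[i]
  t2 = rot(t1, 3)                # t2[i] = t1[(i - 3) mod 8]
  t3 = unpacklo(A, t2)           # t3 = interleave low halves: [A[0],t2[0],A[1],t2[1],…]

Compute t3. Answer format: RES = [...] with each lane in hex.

RES = [0x73, 0x08, 0x0e, 0x0e, 0x9f, 0x73, 0x3e, 0xfe]

→ t0 |fe|c2|08|5f|3e|9f|0e|73|
→ t1 |fe|c2|08|3e|3e|08|0e|73|
→ t2 |08|0e|73|fe|c2|08|3e|3e|
→ t3 |73|08|0e|0e|9f|73|3e|fe|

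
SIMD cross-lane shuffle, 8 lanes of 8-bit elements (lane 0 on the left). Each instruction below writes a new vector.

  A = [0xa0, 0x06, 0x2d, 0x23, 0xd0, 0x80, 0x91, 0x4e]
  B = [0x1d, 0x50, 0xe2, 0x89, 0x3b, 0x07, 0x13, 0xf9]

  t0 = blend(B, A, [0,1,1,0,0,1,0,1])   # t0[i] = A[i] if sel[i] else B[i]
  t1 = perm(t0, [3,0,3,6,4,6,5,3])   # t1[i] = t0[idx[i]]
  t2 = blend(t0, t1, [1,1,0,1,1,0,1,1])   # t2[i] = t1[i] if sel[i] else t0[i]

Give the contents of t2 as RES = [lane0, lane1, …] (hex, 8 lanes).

RES = [ 0x89  0x1d  0x2d  0x13  0x3b  0x80  0x80  0x89 ]

→ t0 |1d|06|2d|89|3b|80|13|4e|
→ t1 |89|1d|89|13|3b|13|80|89|
→ t2 |89|1d|2d|13|3b|80|80|89|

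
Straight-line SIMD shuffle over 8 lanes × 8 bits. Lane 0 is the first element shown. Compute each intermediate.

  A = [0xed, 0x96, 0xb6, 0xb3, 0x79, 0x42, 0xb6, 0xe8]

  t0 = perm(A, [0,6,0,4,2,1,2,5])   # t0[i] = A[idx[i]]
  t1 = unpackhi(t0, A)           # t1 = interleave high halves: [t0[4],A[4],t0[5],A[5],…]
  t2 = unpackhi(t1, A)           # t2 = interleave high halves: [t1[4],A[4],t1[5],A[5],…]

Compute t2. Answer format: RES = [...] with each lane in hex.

RES = [ 0xb6  0x79  0xb6  0x42  0x42  0xb6  0xe8  0xe8 ]

→ t0 |ed|b6|ed|79|b6|96|b6|42|
→ t1 |b6|79|96|42|b6|b6|42|e8|
→ t2 |b6|79|b6|42|42|b6|e8|e8|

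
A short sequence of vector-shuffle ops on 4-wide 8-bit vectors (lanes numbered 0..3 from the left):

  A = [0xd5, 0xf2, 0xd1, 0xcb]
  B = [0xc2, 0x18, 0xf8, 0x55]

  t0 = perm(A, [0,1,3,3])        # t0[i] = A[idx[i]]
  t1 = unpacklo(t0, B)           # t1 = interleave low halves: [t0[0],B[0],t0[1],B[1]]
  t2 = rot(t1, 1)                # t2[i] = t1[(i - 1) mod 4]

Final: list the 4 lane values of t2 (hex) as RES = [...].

t0 = [0xd5, 0xf2, 0xcb, 0xcb]
t1 = [0xd5, 0xc2, 0xf2, 0x18]
t2 = [0x18, 0xd5, 0xc2, 0xf2]

RES = [ 0x18  0xd5  0xc2  0xf2 ]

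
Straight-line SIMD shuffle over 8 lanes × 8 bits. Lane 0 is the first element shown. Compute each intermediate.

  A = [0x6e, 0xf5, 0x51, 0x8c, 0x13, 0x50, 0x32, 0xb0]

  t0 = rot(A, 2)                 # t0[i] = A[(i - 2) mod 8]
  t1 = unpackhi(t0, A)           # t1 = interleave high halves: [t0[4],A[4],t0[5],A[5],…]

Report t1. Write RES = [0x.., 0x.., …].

t0 = [0x32, 0xb0, 0x6e, 0xf5, 0x51, 0x8c, 0x13, 0x50]
t1 = [0x51, 0x13, 0x8c, 0x50, 0x13, 0x32, 0x50, 0xb0]

RES = [ 0x51  0x13  0x8c  0x50  0x13  0x32  0x50  0xb0 ]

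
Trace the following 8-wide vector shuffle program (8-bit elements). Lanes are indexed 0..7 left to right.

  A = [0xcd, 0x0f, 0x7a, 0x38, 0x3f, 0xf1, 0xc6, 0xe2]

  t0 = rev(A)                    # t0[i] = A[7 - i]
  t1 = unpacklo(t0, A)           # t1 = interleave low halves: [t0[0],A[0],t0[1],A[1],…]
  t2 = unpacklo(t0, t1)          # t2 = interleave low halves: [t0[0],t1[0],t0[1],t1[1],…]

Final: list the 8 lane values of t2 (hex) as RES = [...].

RES = [ 0xe2  0xe2  0xc6  0xcd  0xf1  0xc6  0x3f  0x0f ]

  t0: e2 c6 f1 3f 38 7a 0f cd
  t1: e2 cd c6 0f f1 7a 3f 38
  t2: e2 e2 c6 cd f1 c6 3f 0f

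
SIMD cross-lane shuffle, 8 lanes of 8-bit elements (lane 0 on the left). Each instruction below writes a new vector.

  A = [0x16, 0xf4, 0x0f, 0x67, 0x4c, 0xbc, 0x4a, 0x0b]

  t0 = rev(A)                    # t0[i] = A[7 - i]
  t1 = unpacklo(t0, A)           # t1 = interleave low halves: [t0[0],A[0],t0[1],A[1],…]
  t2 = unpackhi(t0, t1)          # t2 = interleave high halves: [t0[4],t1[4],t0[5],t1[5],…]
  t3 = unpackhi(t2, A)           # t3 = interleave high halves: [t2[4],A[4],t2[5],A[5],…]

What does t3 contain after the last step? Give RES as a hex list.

t0 = [0x0b, 0x4a, 0xbc, 0x4c, 0x67, 0x0f, 0xf4, 0x16]
t1 = [0x0b, 0x16, 0x4a, 0xf4, 0xbc, 0x0f, 0x4c, 0x67]
t2 = [0x67, 0xbc, 0x0f, 0x0f, 0xf4, 0x4c, 0x16, 0x67]
t3 = [0xf4, 0x4c, 0x4c, 0xbc, 0x16, 0x4a, 0x67, 0x0b]

RES = [ 0xf4  0x4c  0x4c  0xbc  0x16  0x4a  0x67  0x0b ]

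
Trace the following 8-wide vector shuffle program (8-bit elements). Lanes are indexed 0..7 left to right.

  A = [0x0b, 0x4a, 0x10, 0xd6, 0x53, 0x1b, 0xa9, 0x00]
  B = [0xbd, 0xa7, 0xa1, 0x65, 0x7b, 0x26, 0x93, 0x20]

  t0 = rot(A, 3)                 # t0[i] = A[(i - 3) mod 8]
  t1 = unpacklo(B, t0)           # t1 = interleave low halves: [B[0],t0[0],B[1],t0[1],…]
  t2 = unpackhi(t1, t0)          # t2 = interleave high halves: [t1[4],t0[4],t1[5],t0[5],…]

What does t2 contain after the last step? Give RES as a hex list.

RES = [ 0xa1  0x4a  0x00  0x10  0x65  0xd6  0x0b  0x53 ]

→ t0 |1b|a9|00|0b|4a|10|d6|53|
→ t1 |bd|1b|a7|a9|a1|00|65|0b|
→ t2 |a1|4a|00|10|65|d6|0b|53|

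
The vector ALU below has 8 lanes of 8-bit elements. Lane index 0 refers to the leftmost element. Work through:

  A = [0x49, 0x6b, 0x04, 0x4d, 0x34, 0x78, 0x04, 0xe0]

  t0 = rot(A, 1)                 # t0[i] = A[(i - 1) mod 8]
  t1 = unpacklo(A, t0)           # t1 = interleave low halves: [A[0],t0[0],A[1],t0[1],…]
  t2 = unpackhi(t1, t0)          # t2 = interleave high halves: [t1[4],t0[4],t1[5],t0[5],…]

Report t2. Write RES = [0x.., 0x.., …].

RES = [0x04, 0x4d, 0x6b, 0x34, 0x4d, 0x78, 0x04, 0x04]

→ t0 |e0|49|6b|04|4d|34|78|04|
→ t1 |49|e0|6b|49|04|6b|4d|04|
→ t2 |04|4d|6b|34|4d|78|04|04|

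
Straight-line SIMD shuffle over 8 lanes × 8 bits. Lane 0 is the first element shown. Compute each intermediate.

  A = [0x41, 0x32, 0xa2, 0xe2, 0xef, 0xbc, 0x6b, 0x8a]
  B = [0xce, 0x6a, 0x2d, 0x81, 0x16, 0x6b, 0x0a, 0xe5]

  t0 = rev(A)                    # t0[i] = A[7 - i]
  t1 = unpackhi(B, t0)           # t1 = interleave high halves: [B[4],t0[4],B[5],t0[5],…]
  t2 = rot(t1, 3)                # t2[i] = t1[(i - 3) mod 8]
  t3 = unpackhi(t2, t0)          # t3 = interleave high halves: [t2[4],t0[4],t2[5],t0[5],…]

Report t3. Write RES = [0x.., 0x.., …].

→ t0 |8a|6b|bc|ef|e2|a2|32|41|
→ t1 |16|e2|6b|a2|0a|32|e5|41|
→ t2 |32|e5|41|16|e2|6b|a2|0a|
→ t3 |e2|e2|6b|a2|a2|32|0a|41|

RES = [0xe2, 0xe2, 0x6b, 0xa2, 0xa2, 0x32, 0x0a, 0x41]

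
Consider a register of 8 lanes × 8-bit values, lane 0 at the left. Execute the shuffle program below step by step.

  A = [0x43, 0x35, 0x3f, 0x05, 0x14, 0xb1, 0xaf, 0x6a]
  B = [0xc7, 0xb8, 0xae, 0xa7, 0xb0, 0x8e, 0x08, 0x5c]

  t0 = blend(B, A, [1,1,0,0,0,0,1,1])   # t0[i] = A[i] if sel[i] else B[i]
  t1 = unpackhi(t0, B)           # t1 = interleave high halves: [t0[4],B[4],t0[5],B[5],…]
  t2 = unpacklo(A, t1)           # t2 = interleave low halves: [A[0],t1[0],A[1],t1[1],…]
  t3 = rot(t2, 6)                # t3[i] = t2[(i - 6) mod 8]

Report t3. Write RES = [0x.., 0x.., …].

RES = [ 0x35  0xb0  0x3f  0x8e  0x05  0x8e  0x43  0xb0 ]

  t0: 43 35 ae a7 b0 8e af 6a
  t1: b0 b0 8e 8e af 08 6a 5c
  t2: 43 b0 35 b0 3f 8e 05 8e
  t3: 35 b0 3f 8e 05 8e 43 b0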